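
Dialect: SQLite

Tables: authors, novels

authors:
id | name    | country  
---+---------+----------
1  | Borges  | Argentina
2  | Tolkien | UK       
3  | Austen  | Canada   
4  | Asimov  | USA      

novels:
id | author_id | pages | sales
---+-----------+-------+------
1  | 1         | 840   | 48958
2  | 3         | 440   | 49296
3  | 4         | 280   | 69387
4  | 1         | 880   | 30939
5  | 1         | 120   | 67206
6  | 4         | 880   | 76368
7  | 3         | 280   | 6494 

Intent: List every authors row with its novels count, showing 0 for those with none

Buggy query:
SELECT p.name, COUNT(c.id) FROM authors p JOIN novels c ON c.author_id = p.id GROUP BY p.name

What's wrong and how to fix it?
Bug: An inner join excludes parents with zero children

Fix: Use LEFT JOIN so parents without children still appear (COUNT(c.id) gives 0)

Corrected query:
SELECT p.name, COUNT(c.id) FROM authors p LEFT JOIN novels c ON c.author_id = p.id GROUP BY p.name

Result:
name    | COUNT(c.id)
--------+------------
Asimov  | 2          
Austen  | 2          
Borges  | 3          
Tolkien | 0          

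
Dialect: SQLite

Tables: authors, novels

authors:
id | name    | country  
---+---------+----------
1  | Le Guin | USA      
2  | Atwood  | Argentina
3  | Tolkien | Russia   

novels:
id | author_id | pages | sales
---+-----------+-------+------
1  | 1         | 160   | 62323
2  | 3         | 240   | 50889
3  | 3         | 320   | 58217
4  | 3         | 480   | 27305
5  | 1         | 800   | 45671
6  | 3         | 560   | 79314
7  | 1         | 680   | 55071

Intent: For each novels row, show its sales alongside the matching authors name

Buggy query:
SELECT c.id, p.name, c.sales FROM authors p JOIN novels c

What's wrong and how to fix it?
Bug: Missing join condition: each novels row is matched to all authors rows instead of just its own

Fix: Specify the join condition linking the foreign key to the parent id

Corrected query:
SELECT c.id, p.name, c.sales FROM authors p JOIN novels c ON c.author_id = p.id

Result:
id | name    | sales
---+---------+------
1  | Le Guin | 62323
2  | Tolkien | 50889
3  | Tolkien | 58217
4  | Tolkien | 27305
5  | Le Guin | 45671
6  | Tolkien | 79314
7  | Le Guin | 55071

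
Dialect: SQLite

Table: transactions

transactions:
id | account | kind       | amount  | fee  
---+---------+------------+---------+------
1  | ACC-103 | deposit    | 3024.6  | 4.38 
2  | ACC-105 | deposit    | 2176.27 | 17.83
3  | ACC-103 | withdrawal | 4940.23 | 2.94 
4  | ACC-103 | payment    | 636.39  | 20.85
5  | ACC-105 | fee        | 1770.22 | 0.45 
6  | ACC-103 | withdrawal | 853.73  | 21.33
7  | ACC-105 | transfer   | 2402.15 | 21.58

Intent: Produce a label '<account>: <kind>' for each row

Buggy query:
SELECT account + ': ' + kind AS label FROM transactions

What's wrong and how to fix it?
Bug: SQLite uses || for string concatenation; + coerces text to numbers (yielding 0)

Fix: Use the || operator for string concatenation

Corrected query:
SELECT account || ': ' || kind AS label FROM transactions

Result:
label              
-------------------
ACC-103: deposit   
ACC-105: deposit   
ACC-103: withdrawal
ACC-103: payment   
ACC-105: fee       
ACC-103: withdrawal
ACC-105: transfer  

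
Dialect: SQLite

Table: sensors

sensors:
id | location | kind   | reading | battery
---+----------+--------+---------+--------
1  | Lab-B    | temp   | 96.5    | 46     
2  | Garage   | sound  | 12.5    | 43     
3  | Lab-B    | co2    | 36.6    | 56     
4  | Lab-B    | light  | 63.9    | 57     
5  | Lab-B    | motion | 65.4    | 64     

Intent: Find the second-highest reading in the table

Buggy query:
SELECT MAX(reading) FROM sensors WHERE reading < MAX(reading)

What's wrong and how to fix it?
Bug: MAX(reading) on the right of the comparison is an aggregate-in-WHERE error

Fix: Put the inner MAX in a scalar subquery

Corrected query:
SELECT MAX(reading) FROM sensors WHERE reading < (SELECT MAX(reading) FROM sensors)

Result:
MAX(reading)
------------
65.4        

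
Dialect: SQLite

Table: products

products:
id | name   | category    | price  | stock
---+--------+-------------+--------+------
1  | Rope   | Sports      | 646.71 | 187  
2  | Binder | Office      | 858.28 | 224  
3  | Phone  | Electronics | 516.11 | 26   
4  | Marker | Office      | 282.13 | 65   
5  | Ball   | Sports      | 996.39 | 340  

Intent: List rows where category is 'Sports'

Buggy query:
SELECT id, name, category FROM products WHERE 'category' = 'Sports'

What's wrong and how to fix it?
Bug: Single quotes denote string literals in SQL; the column name is being compared as a constant string

Fix: Remove the quotes around the column name (or use double quotes for an identifier)

Corrected query:
SELECT id, name, category FROM products WHERE category = 'Sports'

Result:
id | name | category
---+------+---------
1  | Rope | Sports  
5  | Ball | Sports  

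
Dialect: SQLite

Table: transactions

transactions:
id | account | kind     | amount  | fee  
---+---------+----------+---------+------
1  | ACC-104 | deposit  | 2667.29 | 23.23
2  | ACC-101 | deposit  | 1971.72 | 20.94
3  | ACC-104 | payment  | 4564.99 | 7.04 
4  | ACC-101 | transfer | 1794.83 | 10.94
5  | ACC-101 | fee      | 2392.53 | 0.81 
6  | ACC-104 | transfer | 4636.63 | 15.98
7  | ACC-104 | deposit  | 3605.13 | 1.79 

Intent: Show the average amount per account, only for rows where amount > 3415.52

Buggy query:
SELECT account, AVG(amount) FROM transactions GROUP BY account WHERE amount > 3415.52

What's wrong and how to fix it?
Bug: Row-level WHERE must come before GROUP BY in the clause order

Fix: Place WHERE between FROM and GROUP BY

Corrected query:
SELECT account, AVG(amount) FROM transactions WHERE amount > 3415.52 GROUP BY account

Result:
account | AVG(amount)
--------+------------
ACC-104 | 4268.916667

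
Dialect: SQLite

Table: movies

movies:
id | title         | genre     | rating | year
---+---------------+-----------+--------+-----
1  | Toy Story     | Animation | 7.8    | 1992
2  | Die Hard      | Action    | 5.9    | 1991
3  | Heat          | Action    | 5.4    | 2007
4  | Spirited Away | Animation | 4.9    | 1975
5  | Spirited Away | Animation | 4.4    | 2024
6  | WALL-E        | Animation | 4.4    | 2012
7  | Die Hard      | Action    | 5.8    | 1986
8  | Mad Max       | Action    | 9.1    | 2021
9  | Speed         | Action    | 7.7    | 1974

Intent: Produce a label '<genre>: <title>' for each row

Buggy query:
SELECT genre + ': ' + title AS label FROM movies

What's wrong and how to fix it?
Bug: SQLite uses || for string concatenation; + coerces text to numbers (yielding 0)

Fix: Use the || operator for string concatenation

Corrected query:
SELECT genre || ': ' || title AS label FROM movies

Result:
label                   
------------------------
Animation: Toy Story    
Action: Die Hard        
Action: Heat            
Animation: Spirited Away
Animation: Spirited Away
Animation: WALL-E       
Action: Die Hard        
Action: Mad Max         
Action: Speed           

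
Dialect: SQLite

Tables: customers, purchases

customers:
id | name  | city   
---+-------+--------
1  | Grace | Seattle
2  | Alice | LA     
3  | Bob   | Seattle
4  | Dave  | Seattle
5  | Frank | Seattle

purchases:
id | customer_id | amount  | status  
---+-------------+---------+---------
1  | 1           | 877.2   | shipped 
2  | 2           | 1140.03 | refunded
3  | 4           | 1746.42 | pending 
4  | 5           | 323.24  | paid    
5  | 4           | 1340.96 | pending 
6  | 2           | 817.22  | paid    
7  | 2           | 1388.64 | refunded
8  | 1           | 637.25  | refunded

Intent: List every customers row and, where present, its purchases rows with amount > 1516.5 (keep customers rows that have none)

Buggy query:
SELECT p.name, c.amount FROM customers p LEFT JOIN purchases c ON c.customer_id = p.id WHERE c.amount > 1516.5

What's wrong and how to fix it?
Bug: Filtering c.amount in WHERE discards the NULL rows produced by LEFT JOIN, turning it into an inner join

Fix: Move the right-table condition into the ON clause so unmatched parents are kept

Corrected query:
SELECT p.name, c.amount FROM customers p LEFT JOIN purchases c ON c.customer_id = p.id AND c.amount > 1516.5

Result:
name  | amount 
------+--------
Grace | NULL   
Alice | NULL   
Bob   | NULL   
Dave  | 1746.42
Frank | NULL   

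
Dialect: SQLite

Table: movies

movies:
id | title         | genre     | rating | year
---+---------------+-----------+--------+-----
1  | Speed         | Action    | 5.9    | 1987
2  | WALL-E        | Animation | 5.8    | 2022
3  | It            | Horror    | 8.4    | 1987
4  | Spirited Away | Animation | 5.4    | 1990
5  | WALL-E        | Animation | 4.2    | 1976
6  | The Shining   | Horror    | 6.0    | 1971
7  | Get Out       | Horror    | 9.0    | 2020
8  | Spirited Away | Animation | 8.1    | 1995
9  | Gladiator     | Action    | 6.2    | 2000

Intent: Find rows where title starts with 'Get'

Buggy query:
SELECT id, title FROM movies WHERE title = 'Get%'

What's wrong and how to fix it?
Bug: Wildcards only work with LIKE; '=' treats '%' as a literal character

Fix: Use LIKE for wildcard pattern matching

Corrected query:
SELECT id, title FROM movies WHERE title LIKE 'Get%'

Result:
id | title  
---+--------
7  | Get Out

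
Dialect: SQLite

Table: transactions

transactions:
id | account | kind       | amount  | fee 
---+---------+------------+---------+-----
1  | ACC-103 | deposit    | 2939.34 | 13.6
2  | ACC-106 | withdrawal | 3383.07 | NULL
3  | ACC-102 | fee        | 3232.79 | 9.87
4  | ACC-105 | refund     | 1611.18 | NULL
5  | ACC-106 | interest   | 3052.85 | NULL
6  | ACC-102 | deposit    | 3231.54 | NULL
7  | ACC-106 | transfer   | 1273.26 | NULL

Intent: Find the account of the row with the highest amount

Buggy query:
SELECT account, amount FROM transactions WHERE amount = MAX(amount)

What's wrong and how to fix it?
Bug: MAX(amount) is an aggregate and cannot be used directly in WHERE

Fix: Wrap MAX in a scalar subquery so WHERE compares against a single value

Corrected query:
SELECT account, amount FROM transactions WHERE amount = (SELECT MAX(amount) FROM transactions)

Result:
account | amount 
--------+--------
ACC-106 | 3383.07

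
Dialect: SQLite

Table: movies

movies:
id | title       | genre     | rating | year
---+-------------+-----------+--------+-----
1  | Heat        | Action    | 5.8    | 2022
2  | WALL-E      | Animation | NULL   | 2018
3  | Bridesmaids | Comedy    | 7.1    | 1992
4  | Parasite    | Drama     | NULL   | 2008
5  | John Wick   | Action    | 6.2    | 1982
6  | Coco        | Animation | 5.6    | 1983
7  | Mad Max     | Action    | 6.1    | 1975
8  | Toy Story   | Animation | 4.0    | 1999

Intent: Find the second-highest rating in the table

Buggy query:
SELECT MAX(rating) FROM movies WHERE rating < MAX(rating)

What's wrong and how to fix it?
Bug: MAX(rating) on the right of the comparison is an aggregate-in-WHERE error

Fix: Compute the overall MAX in a subquery, then take MAX of rows below it

Corrected query:
SELECT MAX(rating) FROM movies WHERE rating < (SELECT MAX(rating) FROM movies)

Result:
MAX(rating)
-----------
6.2        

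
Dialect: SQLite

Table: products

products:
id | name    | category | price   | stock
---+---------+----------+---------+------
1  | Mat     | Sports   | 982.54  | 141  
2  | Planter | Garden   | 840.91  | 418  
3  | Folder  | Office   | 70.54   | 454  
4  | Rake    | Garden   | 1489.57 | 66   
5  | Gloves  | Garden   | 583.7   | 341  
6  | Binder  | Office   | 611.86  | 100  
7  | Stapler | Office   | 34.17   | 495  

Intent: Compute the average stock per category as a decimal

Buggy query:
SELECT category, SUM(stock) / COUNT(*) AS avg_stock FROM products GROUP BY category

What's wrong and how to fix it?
Bug: Both operands are integers, so '/' performs integer division and truncates

Fix: Cast one side to REAL so the division keeps the fractional part

Corrected query:
SELECT category, SUM(stock) * 1.0 / COUNT(*) AS avg_stock FROM products GROUP BY category

Result:
category | avg_stock 
---------+-----------
Garden   | 275       
Office   | 349.666667
Sports   | 141       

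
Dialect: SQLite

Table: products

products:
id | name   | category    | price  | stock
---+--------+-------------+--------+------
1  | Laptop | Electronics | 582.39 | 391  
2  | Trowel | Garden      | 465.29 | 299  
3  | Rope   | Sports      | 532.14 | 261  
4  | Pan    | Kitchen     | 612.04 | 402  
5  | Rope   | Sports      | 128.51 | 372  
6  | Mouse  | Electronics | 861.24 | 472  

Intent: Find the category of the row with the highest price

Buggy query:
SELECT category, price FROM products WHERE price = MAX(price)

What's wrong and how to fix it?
Bug: WHERE is evaluated per row; an aggregate over the whole table isn't defined there

Fix: Use a subquery: WHERE price = (SELECT MAX(price) FROM products)

Corrected query:
SELECT category, price FROM products WHERE price = (SELECT MAX(price) FROM products)

Result:
category    | price 
------------+-------
Electronics | 861.24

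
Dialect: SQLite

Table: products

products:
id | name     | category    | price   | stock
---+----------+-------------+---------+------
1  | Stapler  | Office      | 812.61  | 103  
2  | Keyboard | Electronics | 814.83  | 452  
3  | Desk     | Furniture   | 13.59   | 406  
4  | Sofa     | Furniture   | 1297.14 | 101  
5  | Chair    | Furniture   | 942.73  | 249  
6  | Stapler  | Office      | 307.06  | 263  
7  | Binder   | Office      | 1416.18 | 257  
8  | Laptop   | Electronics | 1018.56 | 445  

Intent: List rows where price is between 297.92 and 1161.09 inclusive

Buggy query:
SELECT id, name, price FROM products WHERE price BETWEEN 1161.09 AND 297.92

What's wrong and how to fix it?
Bug: BETWEEN expects the lower bound first; with 1161.09 AND 297.92 the range is empty

Fix: Write BETWEEN 297.92 AND 1161.09

Corrected query:
SELECT id, name, price FROM products WHERE price BETWEEN 297.92 AND 1161.09

Result:
id | name     | price  
---+----------+--------
1  | Stapler  | 812.61 
2  | Keyboard | 814.83 
5  | Chair    | 942.73 
6  | Stapler  | 307.06 
8  | Laptop   | 1018.56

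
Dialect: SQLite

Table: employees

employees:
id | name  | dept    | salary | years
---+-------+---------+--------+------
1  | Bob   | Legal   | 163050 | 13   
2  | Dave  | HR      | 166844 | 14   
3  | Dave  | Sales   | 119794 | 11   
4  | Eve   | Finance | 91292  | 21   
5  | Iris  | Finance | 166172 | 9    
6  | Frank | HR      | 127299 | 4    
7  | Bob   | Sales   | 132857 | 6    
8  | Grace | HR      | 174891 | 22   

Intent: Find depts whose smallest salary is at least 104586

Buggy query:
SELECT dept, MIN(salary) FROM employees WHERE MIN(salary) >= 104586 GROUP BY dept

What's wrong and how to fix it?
Bug: Aggregates like MIN are computed per group after WHERE runs

Fix: Replace WHERE with HAVING after the GROUP BY

Corrected query:
SELECT dept, MIN(salary) FROM employees GROUP BY dept HAVING MIN(salary) >= 104586

Result:
dept  | MIN(salary)
------+------------
HR    | 127299     
Legal | 163050     
Sales | 119794     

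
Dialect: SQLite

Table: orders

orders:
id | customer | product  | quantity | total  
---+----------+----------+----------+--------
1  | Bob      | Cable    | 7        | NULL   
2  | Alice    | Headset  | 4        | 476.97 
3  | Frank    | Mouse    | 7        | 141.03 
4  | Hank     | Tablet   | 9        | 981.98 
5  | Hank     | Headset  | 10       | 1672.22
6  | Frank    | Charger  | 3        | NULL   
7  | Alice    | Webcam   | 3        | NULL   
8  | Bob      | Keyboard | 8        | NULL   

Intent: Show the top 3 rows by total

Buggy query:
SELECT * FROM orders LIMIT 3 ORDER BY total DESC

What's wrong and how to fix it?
Bug: LIMIT must come after ORDER BY

Fix: Sort with ORDER BY, then apply LIMIT

Corrected query:
SELECT * FROM orders ORDER BY total DESC LIMIT 3

Result:
id | customer | product | quantity | total  
---+----------+---------+----------+--------
5  | Hank     | Headset | 10       | 1672.22
4  | Hank     | Tablet  | 9        | 981.98 
2  | Alice    | Headset | 4        | 476.97 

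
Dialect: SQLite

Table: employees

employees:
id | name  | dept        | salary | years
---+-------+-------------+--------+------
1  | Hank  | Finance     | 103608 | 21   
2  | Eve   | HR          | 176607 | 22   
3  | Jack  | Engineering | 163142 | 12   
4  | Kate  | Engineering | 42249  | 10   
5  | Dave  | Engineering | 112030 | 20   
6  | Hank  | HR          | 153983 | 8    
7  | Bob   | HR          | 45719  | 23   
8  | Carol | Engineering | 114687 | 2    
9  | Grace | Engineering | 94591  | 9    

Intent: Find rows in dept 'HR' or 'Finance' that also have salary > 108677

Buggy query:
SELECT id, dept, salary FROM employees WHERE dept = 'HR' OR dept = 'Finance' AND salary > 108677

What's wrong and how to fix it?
Bug: Without parentheses, AND is evaluated before OR, so the salary filter only applies to the 'Finance' branch

Fix: Add parentheses around the OR so the AND applies to both alternatives

Corrected query:
SELECT id, dept, salary FROM employees WHERE (dept = 'HR' OR dept = 'Finance') AND salary > 108677

Result:
id | dept | salary
---+------+-------
2  | HR   | 176607
6  | HR   | 153983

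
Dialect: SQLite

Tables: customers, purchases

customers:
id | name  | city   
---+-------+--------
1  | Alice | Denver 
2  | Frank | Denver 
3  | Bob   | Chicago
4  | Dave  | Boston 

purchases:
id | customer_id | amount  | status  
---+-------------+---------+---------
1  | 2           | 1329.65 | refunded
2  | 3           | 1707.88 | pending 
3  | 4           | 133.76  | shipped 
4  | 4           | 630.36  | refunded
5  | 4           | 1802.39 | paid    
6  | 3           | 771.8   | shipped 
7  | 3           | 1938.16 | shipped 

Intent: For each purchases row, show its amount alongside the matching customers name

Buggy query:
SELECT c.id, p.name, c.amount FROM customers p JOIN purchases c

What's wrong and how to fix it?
Bug: Missing join condition: each purchases row is matched to all customers rows instead of just its own

Fix: Add ON c.customer_id = p.id to the JOIN

Corrected query:
SELECT c.id, p.name, c.amount FROM customers p JOIN purchases c ON c.customer_id = p.id

Result:
id | name  | amount 
---+-------+--------
1  | Frank | 1329.65
2  | Bob   | 1707.88
3  | Dave  | 133.76 
4  | Dave  | 630.36 
5  | Dave  | 1802.39
6  | Bob   | 771.8  
7  | Bob   | 1938.16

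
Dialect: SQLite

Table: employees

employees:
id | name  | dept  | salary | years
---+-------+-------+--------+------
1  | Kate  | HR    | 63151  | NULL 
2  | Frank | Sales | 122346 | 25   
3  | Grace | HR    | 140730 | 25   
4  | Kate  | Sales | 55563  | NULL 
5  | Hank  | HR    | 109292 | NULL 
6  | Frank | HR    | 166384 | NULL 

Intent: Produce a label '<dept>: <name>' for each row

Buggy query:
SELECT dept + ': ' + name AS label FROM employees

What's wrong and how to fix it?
Bug: '+' is numeric addition; on text columns SQLite converts them to 0 instead of concatenating

Fix: Use the || operator for string concatenation

Corrected query:
SELECT dept || ': ' || name AS label FROM employees

Result:
label       
------------
HR: Kate    
Sales: Frank
HR: Grace   
Sales: Kate 
HR: Hank    
HR: Frank   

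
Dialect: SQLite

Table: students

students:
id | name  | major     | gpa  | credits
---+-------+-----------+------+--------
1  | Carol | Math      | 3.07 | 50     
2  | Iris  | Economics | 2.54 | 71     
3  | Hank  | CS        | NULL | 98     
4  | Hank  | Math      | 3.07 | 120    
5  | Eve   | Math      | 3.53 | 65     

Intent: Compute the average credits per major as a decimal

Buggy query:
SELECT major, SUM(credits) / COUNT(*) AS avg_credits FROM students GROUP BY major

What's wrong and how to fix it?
Bug: Both operands are integers, so '/' performs integer division and truncates

Fix: Cast one side to REAL so the division keeps the fractional part

Corrected query:
SELECT major, SUM(credits) * 1.0 / COUNT(*) AS avg_credits FROM students GROUP BY major

Result:
major     | avg_credits
----------+------------
CS        | 98         
Economics | 71         
Math      | 78.333333  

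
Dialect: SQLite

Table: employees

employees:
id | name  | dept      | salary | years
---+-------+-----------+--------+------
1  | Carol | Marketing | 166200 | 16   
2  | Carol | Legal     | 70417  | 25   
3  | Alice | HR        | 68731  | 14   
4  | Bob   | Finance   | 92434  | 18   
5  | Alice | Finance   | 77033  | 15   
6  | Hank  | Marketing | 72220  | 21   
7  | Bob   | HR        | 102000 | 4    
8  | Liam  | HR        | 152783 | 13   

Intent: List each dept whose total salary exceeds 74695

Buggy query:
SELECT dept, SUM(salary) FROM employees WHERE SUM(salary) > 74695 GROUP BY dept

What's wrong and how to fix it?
Bug: SUM(salary) is an aggregate, but WHERE filters rows before aggregation

Fix: Use HAVING (which filters groups after aggregation) instead of WHERE

Corrected query:
SELECT dept, SUM(salary) FROM employees GROUP BY dept HAVING SUM(salary) > 74695

Result:
dept      | SUM(salary)
----------+------------
Finance   | 169467     
HR        | 323514     
Marketing | 238420     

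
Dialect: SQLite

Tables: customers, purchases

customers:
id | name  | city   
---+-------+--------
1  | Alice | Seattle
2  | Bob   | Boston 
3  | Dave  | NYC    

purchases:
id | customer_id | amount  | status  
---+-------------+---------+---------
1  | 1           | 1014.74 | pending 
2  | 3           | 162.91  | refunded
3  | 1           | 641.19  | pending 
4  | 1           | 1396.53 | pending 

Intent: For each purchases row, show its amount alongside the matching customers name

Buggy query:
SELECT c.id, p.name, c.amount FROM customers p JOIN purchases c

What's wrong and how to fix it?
Bug: JOIN with no ON clause produces a cartesian product; every purchases row pairs with every customers row

Fix: Add ON c.customer_id = p.id to the JOIN

Corrected query:
SELECT c.id, p.name, c.amount FROM customers p JOIN purchases c ON c.customer_id = p.id

Result:
id | name  | amount 
---+-------+--------
1  | Alice | 1014.74
2  | Dave  | 162.91 
3  | Alice | 641.19 
4  | Alice | 1396.53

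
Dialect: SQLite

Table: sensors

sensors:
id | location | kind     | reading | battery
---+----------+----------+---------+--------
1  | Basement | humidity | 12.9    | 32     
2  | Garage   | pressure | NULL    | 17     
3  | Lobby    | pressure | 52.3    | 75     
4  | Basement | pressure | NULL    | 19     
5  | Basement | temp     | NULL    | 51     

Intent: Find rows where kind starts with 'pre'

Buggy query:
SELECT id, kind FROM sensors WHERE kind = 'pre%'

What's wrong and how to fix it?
Bug: Wildcards only work with LIKE; '=' treats '%' as a literal character

Fix: Replace '=' with LIKE so 'pre%' is treated as a pattern

Corrected query:
SELECT id, kind FROM sensors WHERE kind LIKE 'pre%'

Result:
id | kind    
---+---------
2  | pressure
3  | pressure
4  | pressure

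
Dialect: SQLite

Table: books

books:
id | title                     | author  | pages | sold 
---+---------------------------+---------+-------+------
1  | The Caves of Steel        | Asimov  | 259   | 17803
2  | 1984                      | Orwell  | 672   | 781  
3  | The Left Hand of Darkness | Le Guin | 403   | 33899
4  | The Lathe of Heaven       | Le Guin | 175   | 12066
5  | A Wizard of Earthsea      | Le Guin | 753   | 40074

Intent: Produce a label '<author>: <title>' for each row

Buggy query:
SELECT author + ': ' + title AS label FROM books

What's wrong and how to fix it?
Bug: SQLite uses || for string concatenation; + coerces text to numbers (yielding 0)

Fix: Use the || operator for string concatenation

Corrected query:
SELECT author || ': ' || title AS label FROM books

Result:
label                             
----------------------------------
Asimov: The Caves of Steel        
Orwell: 1984                      
Le Guin: The Left Hand of Darkness
Le Guin: The Lathe of Heaven      
Le Guin: A Wizard of Earthsea     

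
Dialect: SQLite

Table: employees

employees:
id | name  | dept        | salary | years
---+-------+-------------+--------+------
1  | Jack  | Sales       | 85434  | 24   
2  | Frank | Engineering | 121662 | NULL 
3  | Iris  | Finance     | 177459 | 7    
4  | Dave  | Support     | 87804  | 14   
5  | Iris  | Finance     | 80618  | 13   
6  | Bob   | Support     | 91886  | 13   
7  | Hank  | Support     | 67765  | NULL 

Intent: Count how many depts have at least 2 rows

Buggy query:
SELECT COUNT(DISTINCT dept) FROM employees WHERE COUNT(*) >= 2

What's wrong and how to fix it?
Bug: COUNT(*) cannot appear in WHERE; the per-group count doesn't exist yet

Fix: Group first with HAVING COUNT(*) >= 2, then COUNT the resulting groups

Corrected query:
SELECT COUNT(*) FROM (SELECT dept FROM employees GROUP BY dept HAVING COUNT(*) >= 2)

Result:
COUNT(*)
--------
2       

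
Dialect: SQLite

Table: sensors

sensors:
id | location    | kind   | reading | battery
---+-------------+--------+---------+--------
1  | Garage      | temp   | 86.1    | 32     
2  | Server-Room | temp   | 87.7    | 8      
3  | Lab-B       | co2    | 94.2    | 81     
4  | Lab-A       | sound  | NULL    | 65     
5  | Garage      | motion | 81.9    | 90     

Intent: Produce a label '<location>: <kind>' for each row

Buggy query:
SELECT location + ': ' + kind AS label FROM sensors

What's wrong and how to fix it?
Bug: SQLite uses || for string concatenation; + coerces text to numbers (yielding 0)

Fix: Replace + with || to concatenate text

Corrected query:
SELECT location || ': ' || kind AS label FROM sensors

Result:
label            
-----------------
Garage: temp     
Server-Room: temp
Lab-B: co2       
Lab-A: sound     
Garage: motion   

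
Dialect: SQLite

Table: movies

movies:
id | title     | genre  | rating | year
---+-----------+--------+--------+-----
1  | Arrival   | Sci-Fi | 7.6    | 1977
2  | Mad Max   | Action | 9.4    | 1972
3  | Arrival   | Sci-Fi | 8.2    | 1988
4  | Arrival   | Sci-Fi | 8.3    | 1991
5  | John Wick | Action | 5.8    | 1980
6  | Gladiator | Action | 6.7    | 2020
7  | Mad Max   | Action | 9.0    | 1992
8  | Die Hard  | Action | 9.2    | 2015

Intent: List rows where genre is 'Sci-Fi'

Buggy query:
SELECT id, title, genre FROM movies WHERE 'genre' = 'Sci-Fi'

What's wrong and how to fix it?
Bug: Single quotes denote string literals in SQL; the column name is being compared as a constant string

Fix: Reference the column as genre without single quotes

Corrected query:
SELECT id, title, genre FROM movies WHERE genre = 'Sci-Fi'

Result:
id | title   | genre 
---+---------+-------
1  | Arrival | Sci-Fi
3  | Arrival | Sci-Fi
4  | Arrival | Sci-Fi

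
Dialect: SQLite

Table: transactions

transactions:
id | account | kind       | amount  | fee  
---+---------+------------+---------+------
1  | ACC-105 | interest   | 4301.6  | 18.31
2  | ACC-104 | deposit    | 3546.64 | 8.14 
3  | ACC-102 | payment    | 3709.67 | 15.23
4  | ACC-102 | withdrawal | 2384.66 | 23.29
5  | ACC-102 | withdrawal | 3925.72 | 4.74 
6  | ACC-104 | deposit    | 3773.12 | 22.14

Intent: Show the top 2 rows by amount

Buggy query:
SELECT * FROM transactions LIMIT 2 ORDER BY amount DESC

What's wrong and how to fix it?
Bug: ORDER BY cannot follow LIMIT; LIMIT is the final clause

Fix: Sort with ORDER BY, then apply LIMIT

Corrected query:
SELECT * FROM transactions ORDER BY amount DESC LIMIT 2

Result:
id | account | kind       | amount  | fee  
---+---------+------------+---------+------
1  | ACC-105 | interest   | 4301.6  | 18.31
5  | ACC-102 | withdrawal | 3925.72 | 4.74 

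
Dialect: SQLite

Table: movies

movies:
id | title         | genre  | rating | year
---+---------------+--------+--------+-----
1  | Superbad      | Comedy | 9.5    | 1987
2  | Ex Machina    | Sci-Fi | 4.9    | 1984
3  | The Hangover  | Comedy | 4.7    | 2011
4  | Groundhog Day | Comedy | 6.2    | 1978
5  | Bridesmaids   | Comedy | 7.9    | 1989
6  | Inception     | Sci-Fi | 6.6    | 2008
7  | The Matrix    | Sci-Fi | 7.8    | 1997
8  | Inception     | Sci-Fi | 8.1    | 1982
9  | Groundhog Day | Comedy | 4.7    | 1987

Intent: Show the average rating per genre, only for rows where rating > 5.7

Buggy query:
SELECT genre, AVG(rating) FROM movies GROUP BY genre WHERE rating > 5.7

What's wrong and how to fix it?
Bug: Row-level WHERE must come before GROUP BY in the clause order

Fix: Move the WHERE clause before GROUP BY

Corrected query:
SELECT genre, AVG(rating) FROM movies WHERE rating > 5.7 GROUP BY genre

Result:
genre  | AVG(rating)
-------+------------
Comedy | 7.866667   
Sci-Fi | 7.5        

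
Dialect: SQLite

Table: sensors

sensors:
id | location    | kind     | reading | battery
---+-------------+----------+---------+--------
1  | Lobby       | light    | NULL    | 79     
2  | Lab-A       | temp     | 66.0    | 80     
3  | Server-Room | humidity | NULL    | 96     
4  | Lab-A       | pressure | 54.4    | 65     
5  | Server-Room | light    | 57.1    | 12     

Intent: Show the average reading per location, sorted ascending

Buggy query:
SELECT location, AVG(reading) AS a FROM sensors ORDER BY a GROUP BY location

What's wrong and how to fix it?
Bug: GROUP BY must precede ORDER BY

Fix: Move ORDER BY to the end, after GROUP BY

Corrected query:
SELECT location, AVG(reading) AS a FROM sensors GROUP BY location ORDER BY a

Result:
location    | a   
------------+-----
Lobby       | NULL
Server-Room | 57.1
Lab-A       | 60.2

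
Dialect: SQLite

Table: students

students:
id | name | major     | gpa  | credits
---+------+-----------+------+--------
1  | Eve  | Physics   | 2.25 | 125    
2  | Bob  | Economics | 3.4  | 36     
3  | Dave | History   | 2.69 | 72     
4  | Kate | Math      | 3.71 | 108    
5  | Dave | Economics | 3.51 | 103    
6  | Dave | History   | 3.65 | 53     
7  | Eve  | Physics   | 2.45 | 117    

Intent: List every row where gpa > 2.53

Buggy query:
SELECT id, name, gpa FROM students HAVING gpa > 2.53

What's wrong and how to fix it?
Bug: HAVING filters the output of aggregation, but this query has no GROUP BY and no aggregate functions, so SQLite rejects it (HAVING clause on a non-aggregate query); the condition here is per row

Fix: Use WHERE for row-level filtering

Corrected query:
SELECT id, name, gpa FROM students WHERE gpa > 2.53

Result:
id | name | gpa 
---+------+-----
2  | Bob  | 3.4 
3  | Dave | 2.69
4  | Kate | 3.71
5  | Dave | 3.51
6  | Dave | 3.65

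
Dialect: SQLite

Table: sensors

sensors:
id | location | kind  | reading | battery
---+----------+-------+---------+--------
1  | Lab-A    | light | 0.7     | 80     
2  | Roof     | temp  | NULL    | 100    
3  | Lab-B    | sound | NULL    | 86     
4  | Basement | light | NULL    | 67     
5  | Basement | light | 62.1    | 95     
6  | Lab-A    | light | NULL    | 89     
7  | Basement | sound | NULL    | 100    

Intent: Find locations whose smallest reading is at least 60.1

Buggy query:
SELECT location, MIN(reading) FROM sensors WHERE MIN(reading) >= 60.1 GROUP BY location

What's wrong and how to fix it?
Bug: MIN() in WHERE is a misuse of aggregate

Fix: Replace WHERE with HAVING after the GROUP BY

Corrected query:
SELECT location, MIN(reading) FROM sensors GROUP BY location HAVING MIN(reading) >= 60.1

Result:
location | MIN(reading)
---------+-------------
Basement | 62.1        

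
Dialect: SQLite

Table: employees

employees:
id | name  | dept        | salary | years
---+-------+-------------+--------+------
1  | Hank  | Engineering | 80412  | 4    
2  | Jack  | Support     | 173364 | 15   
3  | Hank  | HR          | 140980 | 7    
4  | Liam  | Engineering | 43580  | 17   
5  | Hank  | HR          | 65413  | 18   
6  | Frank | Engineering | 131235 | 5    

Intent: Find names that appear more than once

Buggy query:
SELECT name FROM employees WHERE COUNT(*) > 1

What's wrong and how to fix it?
Bug: COUNT(*) is an aggregate and cannot be used in WHERE

Fix: Group first, then use HAVING for the count condition

Corrected query:
SELECT name FROM employees GROUP BY name HAVING COUNT(*) > 1

Result:
name
----
Hank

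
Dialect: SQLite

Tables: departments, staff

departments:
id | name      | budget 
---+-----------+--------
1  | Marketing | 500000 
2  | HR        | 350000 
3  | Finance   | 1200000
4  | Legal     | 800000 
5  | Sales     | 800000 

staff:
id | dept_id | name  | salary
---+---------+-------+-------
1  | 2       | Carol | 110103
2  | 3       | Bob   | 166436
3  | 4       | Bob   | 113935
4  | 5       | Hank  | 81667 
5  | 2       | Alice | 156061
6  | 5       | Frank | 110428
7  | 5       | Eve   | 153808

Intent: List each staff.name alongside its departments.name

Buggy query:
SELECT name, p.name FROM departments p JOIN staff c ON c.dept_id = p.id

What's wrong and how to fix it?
Bug: 'name' exists in both joined tables, so the database can't tell which one is meant

Fix: Qualify the column with its table alias (c.name)

Corrected query:
SELECT c.name, p.name FROM departments p JOIN staff c ON c.dept_id = p.id

Result:
name  | name   
------+--------
Carol | HR     
Bob   | Finance
Bob   | Legal  
Hank  | Sales  
Alice | HR     
Frank | Sales  
Eve   | Sales  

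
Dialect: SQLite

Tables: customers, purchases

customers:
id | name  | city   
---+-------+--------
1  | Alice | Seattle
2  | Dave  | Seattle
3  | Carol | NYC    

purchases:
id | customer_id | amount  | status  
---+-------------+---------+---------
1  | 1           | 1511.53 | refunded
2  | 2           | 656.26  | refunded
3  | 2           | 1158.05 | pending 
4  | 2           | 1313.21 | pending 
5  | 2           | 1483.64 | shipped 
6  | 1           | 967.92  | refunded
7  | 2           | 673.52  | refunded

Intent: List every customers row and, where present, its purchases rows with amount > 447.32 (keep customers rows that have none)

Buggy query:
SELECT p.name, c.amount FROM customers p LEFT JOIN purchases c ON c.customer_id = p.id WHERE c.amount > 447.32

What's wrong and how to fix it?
Bug: Filtering c.amount in WHERE discards the NULL rows produced by LEFT JOIN, turning it into an inner join

Fix: Move the right-table condition into the ON clause so unmatched parents are kept

Corrected query:
SELECT p.name, c.amount FROM customers p LEFT JOIN purchases c ON c.customer_id = p.id AND c.amount > 447.32

Result:
name  | amount 
------+--------
Alice | 967.92 
Alice | 1511.53
Dave  | 656.26 
Dave  | 673.52 
Dave  | 1158.05
Dave  | 1313.21
Dave  | 1483.64
Carol | NULL   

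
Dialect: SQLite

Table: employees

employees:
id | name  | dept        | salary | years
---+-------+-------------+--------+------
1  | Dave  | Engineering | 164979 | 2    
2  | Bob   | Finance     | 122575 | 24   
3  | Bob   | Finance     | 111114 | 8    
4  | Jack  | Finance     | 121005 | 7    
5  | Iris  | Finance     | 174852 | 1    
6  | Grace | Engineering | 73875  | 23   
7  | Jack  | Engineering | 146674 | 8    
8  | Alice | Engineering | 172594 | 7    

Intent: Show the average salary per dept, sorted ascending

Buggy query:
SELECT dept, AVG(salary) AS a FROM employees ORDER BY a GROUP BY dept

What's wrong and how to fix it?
Bug: GROUP BY must precede ORDER BY

Fix: Reorder: SELECT … FROM … GROUP BY … ORDER BY …

Corrected query:
SELECT dept, AVG(salary) AS a FROM employees GROUP BY dept ORDER BY a

Result:
dept        | a       
------------+---------
Finance     | 132386.5
Engineering | 139530.5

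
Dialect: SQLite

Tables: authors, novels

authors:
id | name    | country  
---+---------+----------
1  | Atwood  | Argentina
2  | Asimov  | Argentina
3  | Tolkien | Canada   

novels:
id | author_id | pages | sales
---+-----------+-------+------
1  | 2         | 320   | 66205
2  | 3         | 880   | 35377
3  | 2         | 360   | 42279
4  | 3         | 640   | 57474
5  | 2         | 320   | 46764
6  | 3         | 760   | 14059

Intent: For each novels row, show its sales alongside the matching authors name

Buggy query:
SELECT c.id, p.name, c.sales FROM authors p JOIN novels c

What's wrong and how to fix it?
Bug: JOIN with no ON clause produces a cartesian product; every novels row pairs with every authors row

Fix: Add ON c.author_id = p.id to the JOIN

Corrected query:
SELECT c.id, p.name, c.sales FROM authors p JOIN novels c ON c.author_id = p.id

Result:
id | name    | sales
---+---------+------
1  | Asimov  | 66205
2  | Tolkien | 35377
3  | Asimov  | 42279
4  | Tolkien | 57474
5  | Asimov  | 46764
6  | Tolkien | 14059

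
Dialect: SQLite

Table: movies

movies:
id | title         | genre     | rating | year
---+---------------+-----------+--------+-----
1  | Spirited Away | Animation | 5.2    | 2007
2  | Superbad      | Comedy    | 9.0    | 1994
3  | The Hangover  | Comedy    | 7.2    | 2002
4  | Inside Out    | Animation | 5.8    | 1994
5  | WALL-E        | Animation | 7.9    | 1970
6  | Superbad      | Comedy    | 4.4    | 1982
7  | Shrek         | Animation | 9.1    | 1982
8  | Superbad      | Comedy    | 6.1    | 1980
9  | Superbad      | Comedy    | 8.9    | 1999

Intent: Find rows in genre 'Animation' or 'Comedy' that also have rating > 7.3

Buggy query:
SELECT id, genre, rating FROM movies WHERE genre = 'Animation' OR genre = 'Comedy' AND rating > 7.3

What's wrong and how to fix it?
Bug: Without parentheses, AND is evaluated before OR, so the rating filter only applies to the 'Comedy' branch

Fix: Add parentheses around the OR so the AND applies to both alternatives

Corrected query:
SELECT id, genre, rating FROM movies WHERE (genre = 'Animation' OR genre = 'Comedy') AND rating > 7.3

Result:
id | genre     | rating
---+-----------+-------
2  | Comedy    | 9     
5  | Animation | 7.9   
7  | Animation | 9.1   
9  | Comedy    | 8.9   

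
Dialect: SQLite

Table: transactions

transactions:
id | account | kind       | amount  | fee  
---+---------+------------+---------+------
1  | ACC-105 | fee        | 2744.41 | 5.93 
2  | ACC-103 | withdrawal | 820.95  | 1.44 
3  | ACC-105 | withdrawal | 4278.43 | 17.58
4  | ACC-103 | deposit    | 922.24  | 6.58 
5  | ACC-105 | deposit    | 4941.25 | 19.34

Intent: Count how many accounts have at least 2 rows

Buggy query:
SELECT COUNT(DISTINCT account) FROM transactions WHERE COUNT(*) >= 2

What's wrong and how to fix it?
Bug: WHERE filters individual rows, not groups, so a group-level COUNT is invalid there

Fix: Use a subquery that GROUPs and filters with HAVING, then count its rows

Corrected query:
SELECT COUNT(*) FROM (SELECT account FROM transactions GROUP BY account HAVING COUNT(*) >= 2)

Result:
COUNT(*)
--------
2       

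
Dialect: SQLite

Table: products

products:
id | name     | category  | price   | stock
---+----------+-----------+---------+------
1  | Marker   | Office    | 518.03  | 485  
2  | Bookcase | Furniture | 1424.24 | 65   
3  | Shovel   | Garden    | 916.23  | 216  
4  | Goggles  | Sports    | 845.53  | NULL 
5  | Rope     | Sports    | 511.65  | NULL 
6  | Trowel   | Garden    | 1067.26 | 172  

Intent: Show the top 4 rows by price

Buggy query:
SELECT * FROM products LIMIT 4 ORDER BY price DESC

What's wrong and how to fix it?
Bug: LIMIT must come after ORDER BY

Fix: Sort with ORDER BY, then apply LIMIT

Corrected query:
SELECT * FROM products ORDER BY price DESC LIMIT 4

Result:
id | name     | category  | price   | stock
---+----------+-----------+---------+------
2  | Bookcase | Furniture | 1424.24 | 65   
6  | Trowel   | Garden    | 1067.26 | 172  
3  | Shovel   | Garden    | 916.23  | 216  
4  | Goggles  | Sports    | 845.53  | NULL 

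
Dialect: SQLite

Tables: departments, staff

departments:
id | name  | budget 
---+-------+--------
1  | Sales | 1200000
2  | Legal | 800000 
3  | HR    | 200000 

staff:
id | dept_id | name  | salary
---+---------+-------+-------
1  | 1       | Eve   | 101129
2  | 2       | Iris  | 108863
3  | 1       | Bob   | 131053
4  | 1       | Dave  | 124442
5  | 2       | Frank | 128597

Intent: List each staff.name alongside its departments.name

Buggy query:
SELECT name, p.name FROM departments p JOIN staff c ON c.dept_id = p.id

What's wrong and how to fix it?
Bug: 'name' exists in both joined tables, so the database can't tell which one is meant

Fix: Prefix ambiguous columns with the table alias

Corrected query:
SELECT c.name, p.name FROM departments p JOIN staff c ON c.dept_id = p.id

Result:
name  | name 
------+------
Eve   | Sales
Iris  | Legal
Bob   | Sales
Dave  | Sales
Frank | Legal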